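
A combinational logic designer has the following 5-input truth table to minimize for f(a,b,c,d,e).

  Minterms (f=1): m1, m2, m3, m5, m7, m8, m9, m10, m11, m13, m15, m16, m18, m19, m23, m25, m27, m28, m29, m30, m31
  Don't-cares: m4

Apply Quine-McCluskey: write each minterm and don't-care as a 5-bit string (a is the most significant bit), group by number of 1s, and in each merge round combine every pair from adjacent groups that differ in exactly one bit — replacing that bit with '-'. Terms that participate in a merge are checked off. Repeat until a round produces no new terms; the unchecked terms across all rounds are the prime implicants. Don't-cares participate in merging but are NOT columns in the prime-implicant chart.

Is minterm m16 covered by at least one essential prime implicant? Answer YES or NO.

YES

size-2^0 implicants → 00001(✓)  00010(✓)  00011(✓)  00100(✓)  00101(✓)  00111(✓)  01000(✓)  01001(✓)  01010(✓)  01011(✓)  01101(✓)  01111(✓)  10000(✓)  10010(✓)  10011(✓)  10111(✓)  11001(✓)  11011(✓)  11100(✓)  11101(✓)  11110(✓)  11111(✓)
size-2^1 implicants → -0010(✓)  -0011(✓)  -0111(✓)  -1001(✓)  -1011(✓)  -1101(✓)  -1111(✓)  0-001(✓)  0-010(✓)  0-011(✓)  0-101(✓)  0-111(✓)  00-01(✓)  00-11(✓)  000-1(✓)  0001-(✓)  001-1(✓)  0010-  01-01(✓)  01-11(✓)  010-0(✓)  010-1(✓)  0100-(✓)  0101-(✓)  011-1(✓)  1-011(✓)  1-111(✓)  10-11(✓)  100-0  1001-(✓)  11-01(✓)  11-11(✓)  110-1(✓)  111-0(✓)  111-1(✓)  1110-(✓)  1111-(✓)
size-2^2 implicants → --011(✓)  --111(✓)  -0-11(✓)  -001-  -1-01(✓)  -1-11(✓)  -10-1(✓)  -11-1(✓)  0--01(✓)  0--11(✓)  0-0-1(✓)  0-01-  0-1-1(✓)  00--1(✓)  01--1(✓)  010--  1--11(✓)  11--1(✓)  111--
size-2^3 implicants → ---11  -1--1  0---1
Unchecked terms (primes): ---11, -001-, -1--1, 0---1, 0-01-, 0010-, 010--, 100-0, 111--
Minterm coverage:
  m1 ⊆ 0---1 [E]
  m2 ⊆ -001-,0-01-
  m3 ⊆ ---11,-001-,0---1,0-01-
  m5 ⊆ 0---1,0010-
  m7 ⊆ ---11,0---1
  m8 ⊆ 010-- [E]
  m9 ⊆ -1--1,0---1,010--
  m10 ⊆ 0-01-,010--
  m11 ⊆ ---11,-1--1,0---1,0-01-,010--
  m13 ⊆ -1--1,0---1
  m15 ⊆ ---11,-1--1,0---1
  m16 ⊆ 100-0 [E]
  m18 ⊆ -001-,100-0
  m19 ⊆ ---11,-001-
  m23 ⊆ ---11 [E]
  m25 ⊆ -1--1 [E]
  m27 ⊆ ---11,-1--1
  m28 ⊆ 111-- [E]
  m29 ⊆ -1--1,111--
  m30 ⊆ 111-- [E]
  m31 ⊆ ---11,-1--1,111--
E = {---11, -1--1, 0---1, 010--, 100-0, 111--}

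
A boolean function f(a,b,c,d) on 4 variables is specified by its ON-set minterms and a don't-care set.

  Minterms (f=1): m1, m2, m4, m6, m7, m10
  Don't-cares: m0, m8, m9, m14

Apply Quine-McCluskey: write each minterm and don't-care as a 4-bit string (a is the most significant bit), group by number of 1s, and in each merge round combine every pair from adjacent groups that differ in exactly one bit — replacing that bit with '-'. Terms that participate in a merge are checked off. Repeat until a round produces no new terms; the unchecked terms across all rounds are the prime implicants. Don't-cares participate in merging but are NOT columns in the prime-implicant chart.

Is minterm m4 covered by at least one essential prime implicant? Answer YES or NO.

YES

size-2^0 implicants → 0000(✓)  0001(✓)  0010(✓)  0100(✓)  0110(✓)  0111(✓)  1000(✓)  1001(✓)  1010(✓)  1110(✓)
size-2^1 implicants → -000(✓)  -001(✓)  -010(✓)  -110(✓)  0-00(✓)  0-10(✓)  00-0(✓)  000-(✓)  01-0(✓)  011-  1-10(✓)  10-0(✓)  100-(✓)
size-2^2 implicants → --10  -0-0  -00-  0--0
Unchecked terms (primes): --10, -0-0, -00-, 0--0, 011-
Minterm coverage:
  m1 ⊆ -00- [E]
  m2 ⊆ --10,-0-0,0--0
  m4 ⊆ 0--0 [E]
  m6 ⊆ --10,0--0,011-
  m7 ⊆ 011- [E]
  m10 ⊆ --10,-0-0
E = {-00-, 0--0, 011-}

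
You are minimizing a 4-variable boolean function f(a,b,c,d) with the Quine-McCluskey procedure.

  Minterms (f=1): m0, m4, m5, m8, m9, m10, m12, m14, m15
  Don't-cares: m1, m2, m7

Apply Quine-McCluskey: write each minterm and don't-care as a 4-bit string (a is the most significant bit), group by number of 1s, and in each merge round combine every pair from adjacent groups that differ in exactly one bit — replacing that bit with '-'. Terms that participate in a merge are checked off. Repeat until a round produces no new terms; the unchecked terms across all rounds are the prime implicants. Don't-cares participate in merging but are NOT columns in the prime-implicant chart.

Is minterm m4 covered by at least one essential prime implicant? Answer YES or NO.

NO

size-2^0 implicants → 0000(✓)  0001(✓)  0010(✓)  0100(✓)  0101(✓)  0111(✓)  1000(✓)  1001(✓)  1010(✓)  1100(✓)  1110(✓)  1111(✓)
size-2^1 implicants → -000(✓)  -001(✓)  -010(✓)  -100(✓)  -111  0-00(✓)  0-01(✓)  00-0(✓)  000-(✓)  01-1  010-(✓)  1-00(✓)  1-10(✓)  10-0(✓)  100-(✓)  11-0(✓)  111-
size-2^2 implicants → --00  -0-0  -00-  0-0-  1--0
Unchecked terms (primes): --00, -0-0, -00-, -111, 0-0-, 01-1, 1--0, 111-
Minterm coverage:
  m0 ⊆ --00,-0-0,-00-,0-0-
  m4 ⊆ --00,0-0-
  m5 ⊆ 0-0-,01-1
  m8 ⊆ --00,-0-0,-00-,1--0
  m9 ⊆ -00- [E]
  m10 ⊆ -0-0,1--0
  m12 ⊆ --00,1--0
  m14 ⊆ 1--0,111-
  m15 ⊆ -111,111-
E = {-00-}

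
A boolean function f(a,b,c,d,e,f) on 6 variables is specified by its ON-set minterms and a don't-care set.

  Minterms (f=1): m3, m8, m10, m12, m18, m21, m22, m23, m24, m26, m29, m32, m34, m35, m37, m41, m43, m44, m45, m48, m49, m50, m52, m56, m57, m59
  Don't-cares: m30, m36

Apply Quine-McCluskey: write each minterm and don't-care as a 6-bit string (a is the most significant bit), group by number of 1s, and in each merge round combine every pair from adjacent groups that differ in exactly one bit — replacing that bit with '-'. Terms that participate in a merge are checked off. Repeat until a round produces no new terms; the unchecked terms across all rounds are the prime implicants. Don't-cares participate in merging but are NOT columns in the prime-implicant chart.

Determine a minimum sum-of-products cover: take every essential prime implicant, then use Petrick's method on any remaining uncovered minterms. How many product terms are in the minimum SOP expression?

size-2^0 implicants → 000011(✓)  001000(✓)  001010(✓)  001100(✓)  010010(✓)  010101(✓)  010110(✓)  010111(✓)  011000(✓)  011010(✓)  011101(✓)  011110(✓)  100000(✓)  100010(✓)  100011(✓)  100100(✓)  100101(✓)  101001(✓)  101011(✓)  101100(✓)  101101(✓)  110000(✓)  110001(✓)  110010(✓)  110100(✓)  111000(✓)  111001(✓)  111011(✓)
size-2^1 implicants → -00011  -01100  -10010  -11000  0-1000(✓)  0-1010(✓)  001-00  0010-0(✓)  01-010(✓)  01-101  01-110(✓)  010-10(✓)  0101-1  01011-  011-10(✓)  0110-0(✓)  1-0000(✓)  1-0010(✓)  1-0100(✓)  1-1001(✓)  1-1011(✓)  10-011  10-100(✓)  10-101(✓)  100-00(✓)  1000-0(✓)  10001-  10010-(✓)  101-01  1010-1(✓)  10110-(✓)  11-000(✓)  11-001(✓)  110-00(✓)  1100-0(✓)  11000-(✓)  1110-1(✓)  11100-(✓)
size-2^2 implicants → 0-10-0  01--10  1-0-00  1-00-0  1-10-1  10-10-  11-00-
Unchecked terms (primes): -00011, -01100, -10010, -11000, 0-10-0, 001-00, 01--10, 01-101, 0101-1, 01011-, 1-0-00, 1-00-0, 1-10-1, 10-011, 10-10-, 10001-, 101-01, 11-00-
Minterm coverage:
  m3 ⊆ -00011 [E]
  m8 ⊆ 0-10-0,001-00
  m10 ⊆ 0-10-0 [E]
  m12 ⊆ -01100,001-00
  m18 ⊆ -10010,01--10
  m21 ⊆ 01-101,0101-1
  m22 ⊆ 01--10,01011-
  m23 ⊆ 0101-1,01011-
  m24 ⊆ -11000,0-10-0
  m26 ⊆ 0-10-0,01--10
  m29 ⊆ 01-101 [E]
  m32 ⊆ 1-0-00,1-00-0
  m34 ⊆ 1-00-0,10001-
  m35 ⊆ -00011,10-011,10001-
  m37 ⊆ 10-10- [E]
  m41 ⊆ 1-10-1,101-01
  m43 ⊆ 1-10-1,10-011
  m44 ⊆ -01100,10-10-
  m45 ⊆ 10-10-,101-01
  m48 ⊆ 1-0-00,1-00-0,11-00-
  m49 ⊆ 11-00- [E]
  m50 ⊆ -10010,1-00-0
  m52 ⊆ 1-0-00 [E]
  m56 ⊆ -11000,11-00-
  m57 ⊆ 1-10-1,11-00-
  m59 ⊆ 1-10-1 [E]
E = {-00011, 0-10-0, 01-101, 1-0-00, 1-10-1, 10-10-, 11-00-}
Petrick residual → -01100, -10010, 01011-, 1-00-0
Cover = b'c'd'ef + b'cde'f' + bc'd'ef' + a'cd'f' + a'bde'f + a'bc'de + ac'e'f' + ac'd'f' + acd'f + ab'de' + abd'e'  |cover|=11

11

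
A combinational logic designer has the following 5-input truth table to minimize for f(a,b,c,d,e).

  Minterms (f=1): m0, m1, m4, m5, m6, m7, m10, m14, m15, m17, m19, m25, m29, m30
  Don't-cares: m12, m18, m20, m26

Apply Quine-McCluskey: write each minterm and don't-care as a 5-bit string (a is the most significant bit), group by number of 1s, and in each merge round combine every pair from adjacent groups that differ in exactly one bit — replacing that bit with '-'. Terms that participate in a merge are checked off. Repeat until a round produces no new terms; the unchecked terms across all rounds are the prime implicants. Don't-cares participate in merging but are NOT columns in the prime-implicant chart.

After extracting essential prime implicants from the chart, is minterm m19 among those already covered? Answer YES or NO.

NO

size-2^0 implicants → 00000(✓)  00001(✓)  00100(✓)  00101(✓)  00110(✓)  00111(✓)  01010(✓)  01100(✓)  01110(✓)  01111(✓)  10001(✓)  10010(✓)  10011(✓)  10100(✓)  11001(✓)  11010(✓)  11101(✓)  11110(✓)
size-2^1 implicants → -0001  -0100  -1010(✓)  -1110(✓)  0-100(✓)  0-110(✓)  0-111(✓)  00-00(✓)  00-01(✓)  0000-(✓)  001-0(✓)  001-1(✓)  0010-(✓)  0011-(✓)  01-10(✓)  011-0(✓)  0111-(✓)  1-001  1-010  100-1  1001-  11-01  11-10(✓)
size-2^2 implicants → -1-10  0-1-0  0-11-  00-0-  001--
Unchecked terms (primes): -0001, -0100, -1-10, 0-1-0, 0-11-, 00-0-, 001--, 1-001, 1-010, 100-1, 1001-, 11-01
Minterm coverage:
  m0 ⊆ 00-0- [E]
  m1 ⊆ -0001,00-0-
  m4 ⊆ -0100,0-1-0,00-0-,001--
  m5 ⊆ 00-0-,001--
  m6 ⊆ 0-1-0,0-11-,001--
  m7 ⊆ 0-11-,001--
  m10 ⊆ -1-10 [E]
  m14 ⊆ -1-10,0-1-0,0-11-
  m15 ⊆ 0-11- [E]
  m17 ⊆ -0001,1-001,100-1
  m19 ⊆ 100-1,1001-
  m25 ⊆ 1-001,11-01
  m29 ⊆ 11-01 [E]
  m30 ⊆ -1-10 [E]
E = {-1-10, 0-11-, 00-0-, 11-01}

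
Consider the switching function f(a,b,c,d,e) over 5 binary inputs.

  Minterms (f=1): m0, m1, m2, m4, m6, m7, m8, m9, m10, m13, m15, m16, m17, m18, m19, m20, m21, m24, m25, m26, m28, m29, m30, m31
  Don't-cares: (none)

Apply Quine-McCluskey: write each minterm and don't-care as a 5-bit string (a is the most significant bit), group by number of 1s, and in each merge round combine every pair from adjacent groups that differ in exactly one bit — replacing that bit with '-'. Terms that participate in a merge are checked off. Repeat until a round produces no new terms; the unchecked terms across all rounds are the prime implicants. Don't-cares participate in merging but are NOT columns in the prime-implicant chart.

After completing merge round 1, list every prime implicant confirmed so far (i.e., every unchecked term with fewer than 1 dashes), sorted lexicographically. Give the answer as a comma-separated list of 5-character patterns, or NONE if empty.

Round 0: 00000✓ 00001✓ 00010✓ 00100✓ 00110✓ 00111✓ 01000✓ 01001✓ 01010✓ 01101✓ 01111✓ 10000✓ 10001✓ 10010✓ 10011✓ 10100✓ 10101✓ 11000✓ 11001✓ 11010✓ 11100✓ 11101✓ 11110✓ 11111✓
Round 1: -0000✓ -0001✓ -0010✓ -0100✓ -1000✓ -1001✓ -1010✓ -1101✓ -1111✓ 0-000✓ 0-001✓ 0-010✓ 0-111 00-00✓ 00-10✓ 000-0✓ 0000-✓ 001-0✓ 0011- 01-01✓ 010-0✓ 0100-✓ 011-1✓ 1-000✓ 1-001✓ 1-010✓ 1-100✓ 1-101✓ 10-00✓ 10-01✓ 100-0✓ 100-1✓ 1000-✓ 1001-✓ 1010-✓ 11-00✓ 11-01✓ 11-10✓ 110-0✓ 1100-✓ 111-0✓ 111-1✓ 1110-✓ 1111-✓
Round 2: --000✓ --001✓ --010✓ -0-00 -00-0✓ -000-✓ -1-01 -10-0✓ -100-✓ -11-1 0-0-0✓ 0-00-✓ 00--0 1--00✓ 1--01✓ 1-0-0✓ 1-00-✓ 1-10-✓ 10-0-✓ 100-- 11--0 11-0-✓ 111--
Round 3: --0-0 --00- 1--0-
PIs = {--0-0, --00-, -0-00, -1-01, -11-1, 0-111, 00--0, 0011-, 1--0-, 100--, 11--0, 111--}

NONE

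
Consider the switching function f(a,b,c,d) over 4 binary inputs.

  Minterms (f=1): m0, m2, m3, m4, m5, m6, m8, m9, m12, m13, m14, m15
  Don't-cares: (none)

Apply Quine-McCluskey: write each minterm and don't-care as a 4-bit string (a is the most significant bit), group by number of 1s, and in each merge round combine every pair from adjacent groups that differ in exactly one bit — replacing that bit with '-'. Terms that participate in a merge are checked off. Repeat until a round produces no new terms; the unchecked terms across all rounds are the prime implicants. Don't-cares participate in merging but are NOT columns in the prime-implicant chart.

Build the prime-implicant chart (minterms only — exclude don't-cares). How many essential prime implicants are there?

4

[col 0] 0000*, 0010*, 0011*, 0100*, 0101*, 0110*, 1000*, 1001*, 1100*, 1101*, 1110*, 1111*
[col 1] -000*, -100*, -101*, -110*, 0-00*, 0-10*, 00-0*, 001-, 01-0*, 010-*, 1-00*, 1-01*, 100-*, 11-0*, 11-1*, 110-*, 111-*
[col 2] --00, -1-0, -10-, 0--0, 1-0-, 11--
Prime implicants: --00, -1-0, -10-, 0--0, 001-, 1-0-, 11--
PI chart (minterm → PIs covering it):
  0 | --00,0--0
  2 | 0--0,001-
  3 | 001-  (sole → essential)
  4 | --00,-1-0,-10-,0--0
  5 | -10-  (sole → essential)
  6 | -1-0,0--0
  8 | --00,1-0-
  9 | 1-0-  (sole → essential)
  12 | --00,-1-0,-10-,1-0-,11--
  13 | -10-,1-0-,11--
  14 | -1-0,11--
  15 | 11--  (sole → essential)
Essential prime implicants: -10-, 001-, 1-0-, 11--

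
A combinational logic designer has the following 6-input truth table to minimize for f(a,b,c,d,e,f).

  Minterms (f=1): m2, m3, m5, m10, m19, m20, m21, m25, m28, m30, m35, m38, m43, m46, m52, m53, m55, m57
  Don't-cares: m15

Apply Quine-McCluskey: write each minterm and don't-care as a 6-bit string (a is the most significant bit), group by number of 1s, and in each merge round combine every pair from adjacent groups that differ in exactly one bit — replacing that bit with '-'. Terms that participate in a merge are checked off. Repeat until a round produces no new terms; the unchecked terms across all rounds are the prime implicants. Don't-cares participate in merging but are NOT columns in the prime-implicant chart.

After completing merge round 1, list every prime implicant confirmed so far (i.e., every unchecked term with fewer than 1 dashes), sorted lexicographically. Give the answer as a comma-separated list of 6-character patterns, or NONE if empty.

001111

Round 0: 000010✓ 000011✓ 000101✓ 001010✓ 001111 010011✓ 010100✓ 010101✓ 011001✓ 011100✓ 011110✓ 100011✓ 100110✓ 101011✓ 101110✓ 110100✓ 110101✓ 110111✓ 111001✓
Round 1: -00011 -10100✓ -10101✓ -11001 0-0011 0-0101 00-010 00001- 01-100 01010-✓ 0111-0 10-011 10-110 1101-1 11010-✓
Round 2: -1010-
PIs = {-00011, -1010-, -11001, 0-0011, 0-0101, 00-010, 00001-, 001111, 01-100, 0111-0, 10-011, 10-110, 1101-1}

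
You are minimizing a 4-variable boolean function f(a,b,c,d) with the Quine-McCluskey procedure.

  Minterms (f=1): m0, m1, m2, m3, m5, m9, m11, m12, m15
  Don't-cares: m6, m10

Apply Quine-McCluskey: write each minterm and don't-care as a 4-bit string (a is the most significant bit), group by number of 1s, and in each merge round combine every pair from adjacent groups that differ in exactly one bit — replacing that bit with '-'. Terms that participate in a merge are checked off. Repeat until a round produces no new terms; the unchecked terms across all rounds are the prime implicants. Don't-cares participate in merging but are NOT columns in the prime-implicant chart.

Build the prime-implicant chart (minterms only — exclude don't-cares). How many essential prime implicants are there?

5

size-2^0 implicants → 0000(✓)  0001(✓)  0010(✓)  0011(✓)  0101(✓)  0110(✓)  1001(✓)  1010(✓)  1011(✓)  1100  1111(✓)
size-2^1 implicants → -001(✓)  -010(✓)  -011(✓)  0-01  0-10  00-0(✓)  00-1(✓)  000-(✓)  001-(✓)  1-11  10-1(✓)  101-(✓)
size-2^2 implicants → -0-1  -01-  00--
Unchecked terms (primes): -0-1, -01-, 0-01, 0-10, 00--, 1-11, 1100
Minterm coverage:
  m0 ⊆ 00-- [E]
  m1 ⊆ -0-1,0-01,00--
  m2 ⊆ -01-,0-10,00--
  m3 ⊆ -0-1,-01-,00--
  m5 ⊆ 0-01 [E]
  m9 ⊆ -0-1 [E]
  m11 ⊆ -0-1,-01-,1-11
  m12 ⊆ 1100 [E]
  m15 ⊆ 1-11 [E]
E = {-0-1, 0-01, 00--, 1-11, 1100}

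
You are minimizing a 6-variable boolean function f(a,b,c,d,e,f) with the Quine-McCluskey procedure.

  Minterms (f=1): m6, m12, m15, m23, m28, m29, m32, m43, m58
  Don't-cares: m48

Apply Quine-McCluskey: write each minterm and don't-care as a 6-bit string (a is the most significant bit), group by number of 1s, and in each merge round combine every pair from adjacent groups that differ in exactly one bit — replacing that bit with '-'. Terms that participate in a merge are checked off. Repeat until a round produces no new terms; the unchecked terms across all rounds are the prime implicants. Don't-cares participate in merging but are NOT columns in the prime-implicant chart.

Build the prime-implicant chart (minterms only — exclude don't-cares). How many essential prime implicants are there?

[col 0] 000110, 001100*, 001111, 010111, 011100*, 011101*, 100000*, 101011, 110000*, 111010
[col 1] 0-1100, 01110-, 1-0000
Prime implicants: 0-1100, 000110, 001111, 010111, 01110-, 1-0000, 101011, 111010
PI chart (minterm → PIs covering it):
  6 | 000110  (sole → essential)
  12 | 0-1100  (sole → essential)
  15 | 001111  (sole → essential)
  23 | 010111  (sole → essential)
  28 | 0-1100,01110-
  29 | 01110-  (sole → essential)
  32 | 1-0000  (sole → essential)
  43 | 101011  (sole → essential)
  58 | 111010  (sole → essential)
Essential prime implicants: 0-1100, 000110, 001111, 010111, 01110-, 1-0000, 101011, 111010

8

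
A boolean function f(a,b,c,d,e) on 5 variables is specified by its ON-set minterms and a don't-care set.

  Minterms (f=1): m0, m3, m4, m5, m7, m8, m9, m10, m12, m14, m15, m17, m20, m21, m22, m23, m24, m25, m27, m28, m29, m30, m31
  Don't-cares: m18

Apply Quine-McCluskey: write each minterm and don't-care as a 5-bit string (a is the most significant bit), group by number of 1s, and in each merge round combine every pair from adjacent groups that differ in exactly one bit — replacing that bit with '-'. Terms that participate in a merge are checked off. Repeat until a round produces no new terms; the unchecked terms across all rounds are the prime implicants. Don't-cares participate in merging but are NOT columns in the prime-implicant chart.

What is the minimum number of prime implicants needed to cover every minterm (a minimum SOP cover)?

size-2^0 implicants → 00000(✓)  00011(✓)  00100(✓)  00101(✓)  00111(✓)  01000(✓)  01001(✓)  01010(✓)  01100(✓)  01110(✓)  01111(✓)  10001(✓)  10010(✓)  10100(✓)  10101(✓)  10110(✓)  10111(✓)  11000(✓)  11001(✓)  11011(✓)  11100(✓)  11101(✓)  11110(✓)  11111(✓)
size-2^1 implicants → -0100(✓)  -0101(✓)  -0111(✓)  -1000(✓)  -1001(✓)  -1100(✓)  -1110(✓)  -1111(✓)  0-000(✓)  0-100(✓)  0-111(✓)  00-00(✓)  00-11  001-1(✓)  0010-(✓)  01-00(✓)  01-10(✓)  010-0(✓)  0100-(✓)  011-0(✓)  0111-(✓)  1-001(✓)  1-100(✓)  1-101(✓)  1-110(✓)  1-111(✓)  10-01(✓)  10-10  101-0(✓)  101-1(✓)  1010-(✓)  1011-(✓)  11-00(✓)  11-01(✓)  11-11(✓)  110-1(✓)  1100-(✓)  111-0(✓)  111-1(✓)  1110-(✓)  1111-(✓)
size-2^2 implicants → --100  --111  -01-1  -010-  -1-00  -100-  -11-0  -111-  0--00  01--0  1--01  1-1-0(✓)  1-1-1(✓)  1-10-(✓)  1-11-(✓)  101--(✓)  11--1  11-0-  111--(✓)
size-2^3 implicants → 1-1--
Unchecked terms (primes): --100, --111, -01-1, -010-, -1-00, -100-, -11-0, -111-, 0--00, 00-11, 01--0, 1--01, 1-1--, 10-10, 11--1, 11-0-
Minterm coverage:
  m0 ⊆ 0--00 [E]
  m3 ⊆ 00-11 [E]
  m4 ⊆ --100,-010-,0--00
  m5 ⊆ -01-1,-010-
  m7 ⊆ --111,-01-1,00-11
  m8 ⊆ -1-00,-100-,0--00,01--0
  m9 ⊆ -100- [E]
  m10 ⊆ 01--0 [E]
  m12 ⊆ --100,-1-00,-11-0,0--00,01--0
  m14 ⊆ -11-0,-111-,01--0
  m15 ⊆ --111,-111-
  m17 ⊆ 1--01 [E]
  m20 ⊆ --100,-010-,1-1--
  m21 ⊆ -01-1,-010-,1--01,1-1--
  m22 ⊆ 1-1--,10-10
  m23 ⊆ --111,-01-1,1-1--
  m24 ⊆ -1-00,-100-,11-0-
  m25 ⊆ -100-,1--01,11--1,11-0-
  m27 ⊆ 11--1 [E]
  m28 ⊆ --100,-1-00,-11-0,1-1--,11-0-
  m29 ⊆ 1--01,1-1--,11--1,11-0-
  m30 ⊆ -11-0,-111-,1-1--
  m31 ⊆ --111,-111-,1-1--,11--1
E = {-100-, 0--00, 00-11, 01--0, 1--01, 11--1}
Petrick residual → --111, -01-1, 1-1--
Cover = cde + b'ce + bc'd' + a'd'e' + a'b'de + a'be' + ad'e + ac + abe  |cover|=9

9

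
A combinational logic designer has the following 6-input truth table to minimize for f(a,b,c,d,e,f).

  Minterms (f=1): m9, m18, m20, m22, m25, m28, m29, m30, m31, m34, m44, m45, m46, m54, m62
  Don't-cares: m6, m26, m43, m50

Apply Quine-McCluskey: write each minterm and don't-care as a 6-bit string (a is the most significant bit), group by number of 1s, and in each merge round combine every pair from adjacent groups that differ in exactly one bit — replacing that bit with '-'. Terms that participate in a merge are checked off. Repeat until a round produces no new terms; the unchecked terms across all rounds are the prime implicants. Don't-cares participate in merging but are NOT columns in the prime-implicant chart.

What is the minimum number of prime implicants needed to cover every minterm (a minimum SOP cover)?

7

size-2^0 implicants → 000110(✓)  001001(✓)  010010(✓)  010100(✓)  010110(✓)  011001(✓)  011010(✓)  011100(✓)  011101(✓)  011110(✓)  011111(✓)  100010(✓)  101011  101100(✓)  101101(✓)  101110(✓)  110010(✓)  110110(✓)  111110(✓)
size-2^1 implicants → -10010(✓)  -10110(✓)  -11110(✓)  0-0110  0-1001  01-010(✓)  01-100(✓)  01-110(✓)  010-10(✓)  0101-0(✓)  011-01  011-10(✓)  0111-0(✓)  0111-1(✓)  01110-(✓)  01111-(✓)  1-0010  1-1110  1011-0  10110-  11-110(✓)  110-10(✓)
size-2^2 implicants → -1-110  -10-10  01--10  01-1-0  0111--
Unchecked terms (primes): -1-110, -10-10, 0-0110, 0-1001, 01--10, 01-1-0, 011-01, 0111--, 1-0010, 1-1110, 101011, 1011-0, 10110-
Minterm coverage:
  m9 ⊆ 0-1001 [E]
  m18 ⊆ -10-10,01--10
  m20 ⊆ 01-1-0 [E]
  m22 ⊆ -1-110,-10-10,0-0110,01--10,01-1-0
  m25 ⊆ 0-1001,011-01
  m28 ⊆ 01-1-0,0111--
  m29 ⊆ 011-01,0111--
  m30 ⊆ -1-110,01--10,01-1-0,0111--
  m31 ⊆ 0111-- [E]
  m34 ⊆ 1-0010 [E]
  m44 ⊆ 1011-0,10110-
  m45 ⊆ 10110- [E]
  m46 ⊆ 1-1110,1011-0
  m54 ⊆ -1-110,-10-10
  m62 ⊆ -1-110,1-1110
E = {0-1001, 01-1-0, 0111--, 1-0010, 10110-}
Petrick residual → -10-10, 1-1110
Cover = bc'ef' + a'cd'e'f + a'bdf' + a'bcd + ac'd'ef' + acdef' + ab'cde'  |cover|=7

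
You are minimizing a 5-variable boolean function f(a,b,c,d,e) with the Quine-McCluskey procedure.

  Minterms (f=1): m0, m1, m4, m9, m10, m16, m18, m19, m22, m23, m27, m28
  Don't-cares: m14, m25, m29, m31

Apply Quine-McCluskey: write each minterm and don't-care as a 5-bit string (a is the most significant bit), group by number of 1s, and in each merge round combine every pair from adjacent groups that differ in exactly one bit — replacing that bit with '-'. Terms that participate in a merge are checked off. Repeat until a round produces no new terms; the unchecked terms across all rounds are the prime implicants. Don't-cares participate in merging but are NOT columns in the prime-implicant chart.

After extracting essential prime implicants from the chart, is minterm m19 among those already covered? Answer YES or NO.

YES

Round 0: 00000✓ 00001✓ 00100✓ 01001✓ 01010✓ 01110✓ 10000✓ 10010✓ 10011✓ 10110✓ 10111✓ 11001✓ 11011✓ 11100✓ 11101✓ 11111✓
Round 1: -0000 -1001 0-001 00-00 0000- 01-10 1-011✓ 1-111✓ 10-10✓ 10-11✓ 100-0 1001-✓ 1011-✓ 11-01✓ 11-11✓ 110-1✓ 111-1✓ 1110-
Round 2: 1--11 10-1- 11--1
PIs = {-0000, -1001, 0-001, 00-00, 0000-, 01-10, 1--11, 10-1-, 100-0, 11--1, 1110-}
Coverage chart:
  m0: -0000,00-00,0000-
  m1: 0-001,0000-
  m4: 00-00 ←essential
  m9: -1001,0-001
  m10: 01-10 ←essential
  m16: -0000,100-0
  m18: 10-1-,100-0
  m19: 1--11,10-1-
  m22: 10-1- ←essential
  m23: 1--11,10-1-
  m27: 1--11,11--1
  m28: 1110- ←essential
Essential: 00-00, 01-10, 10-1-, 1110-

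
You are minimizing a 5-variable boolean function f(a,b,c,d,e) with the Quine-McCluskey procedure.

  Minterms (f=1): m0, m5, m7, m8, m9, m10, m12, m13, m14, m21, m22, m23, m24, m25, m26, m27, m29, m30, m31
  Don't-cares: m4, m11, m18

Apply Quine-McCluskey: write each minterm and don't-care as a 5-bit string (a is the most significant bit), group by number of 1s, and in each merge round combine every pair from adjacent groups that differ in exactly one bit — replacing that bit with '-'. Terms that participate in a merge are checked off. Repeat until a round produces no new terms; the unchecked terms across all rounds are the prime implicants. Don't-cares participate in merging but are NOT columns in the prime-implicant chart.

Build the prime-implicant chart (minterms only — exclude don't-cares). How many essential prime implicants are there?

Round 0: 00000✓ 00100✓ 00101✓ 00111✓ 01000✓ 01001✓ 01010✓ 01011✓ 01100✓ 01101✓ 01110✓ 10010✓ 10101✓ 10110✓ 10111✓ 11000✓ 11001✓ 11010✓ 11011✓ 11101✓ 11110✓ 11111✓
Round 1: -0101✓ -0111✓ -1000✓ -1001✓ -1010✓ -1011✓ -1101✓ -1110✓ 0-000✓ 0-100✓ 0-101✓ 00-00✓ 001-1✓ 0010-✓ 01-00✓ 01-01✓ 01-10✓ 010-0✓ 010-1✓ 0100-✓ 0101-✓ 011-0✓ 0110-✓ 1-010✓ 1-101✓ 1-110✓ 1-111✓ 10-10✓ 101-1✓ 1011-✓ 11-01✓ 11-10✓ 11-11✓ 110-0✓ 110-1✓ 1100-✓ 1101-✓ 111-1✓ 1111-✓
Round 2: --101 -01-1 -1-01 -1-10 -10-0✓ -10-1✓ -100-✓ -101-✓ 0--00 0-10- 01--0 01-0- 010--✓ 1--10 1-1-1 1-11- 11--1 11-1- 110--✓
Round 3: -10--
PIs = {--101, -01-1, -1-01, -1-10, -10--, 0--00, 0-10-, 01--0, 01-0-, 1--10, 1-1-1, 1-11-, 11--1, 11-1-}
Coverage chart:
  m0: 0--00 ←essential
  m5: --101,-01-1,0-10-
  m7: -01-1 ←essential
  m8: -10--,0--00,01--0,01-0-
  m9: -1-01,-10--,01-0-
  m10: -1-10,-10--,01--0
  m12: 0--00,0-10-,01--0,01-0-
  m13: --101,-1-01,0-10-,01-0-
  m14: -1-10,01--0
  m21: --101,-01-1,1-1-1
  m22: 1--10,1-11-
  m23: -01-1,1-1-1,1-11-
  m24: -10-- ←essential
  m25: -1-01,-10--,11--1
  m26: -1-10,-10--,1--10,11-1-
  m27: -10--,11--1,11-1-
  m29: --101,-1-01,1-1-1,11--1
  m30: -1-10,1--10,1-11-,11-1-
  m31: 1-1-1,1-11-,11--1,11-1-
Essential: -01-1, -10--, 0--00

3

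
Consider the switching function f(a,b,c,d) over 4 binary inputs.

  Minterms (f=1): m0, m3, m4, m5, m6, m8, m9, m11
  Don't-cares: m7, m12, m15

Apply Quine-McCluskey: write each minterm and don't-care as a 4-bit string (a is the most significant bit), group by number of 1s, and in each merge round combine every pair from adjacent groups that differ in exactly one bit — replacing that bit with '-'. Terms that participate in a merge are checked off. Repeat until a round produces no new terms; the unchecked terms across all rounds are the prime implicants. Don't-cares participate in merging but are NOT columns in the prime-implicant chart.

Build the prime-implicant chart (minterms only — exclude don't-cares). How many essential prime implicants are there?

Round 0: 0000✓ 0011✓ 0100✓ 0101✓ 0110✓ 0111✓ 1000✓ 1001✓ 1011✓ 1100✓ 1111✓
Round 1: -000✓ -011✓ -100✓ -111✓ 0-00✓ 0-11✓ 01-0✓ 01-1✓ 010-✓ 011-✓ 1-00✓ 1-11✓ 10-1 100-
Round 2: --00 --11 01--
PIs = {--00, --11, 01--, 10-1, 100-}
Coverage chart:
  m0: --00 ←essential
  m3: --11 ←essential
  m4: --00,01--
  m5: 01-- ←essential
  m6: 01-- ←essential
  m8: --00,100-
  m9: 10-1,100-
  m11: --11,10-1
Essential: --00, --11, 01--

3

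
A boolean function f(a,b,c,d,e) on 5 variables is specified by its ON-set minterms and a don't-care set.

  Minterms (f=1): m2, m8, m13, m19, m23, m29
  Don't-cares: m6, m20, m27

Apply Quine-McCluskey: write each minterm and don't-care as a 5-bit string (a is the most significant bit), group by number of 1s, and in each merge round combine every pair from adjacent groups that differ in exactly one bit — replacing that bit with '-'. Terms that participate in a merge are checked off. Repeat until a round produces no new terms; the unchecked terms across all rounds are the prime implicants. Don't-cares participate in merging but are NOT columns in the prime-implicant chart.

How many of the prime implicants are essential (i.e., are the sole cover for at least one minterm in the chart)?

4

size-2^0 implicants → 00010(✓)  00110(✓)  01000  01101(✓)  10011(✓)  10100  10111(✓)  11011(✓)  11101(✓)
size-2^1 implicants → -1101  00-10  1-011  10-11
Unchecked terms (primes): -1101, 00-10, 01000, 1-011, 10-11, 10100
Minterm coverage:
  m2 ⊆ 00-10 [E]
  m8 ⊆ 01000 [E]
  m13 ⊆ -1101 [E]
  m19 ⊆ 1-011,10-11
  m23 ⊆ 10-11 [E]
  m29 ⊆ -1101 [E]
E = {-1101, 00-10, 01000, 10-11}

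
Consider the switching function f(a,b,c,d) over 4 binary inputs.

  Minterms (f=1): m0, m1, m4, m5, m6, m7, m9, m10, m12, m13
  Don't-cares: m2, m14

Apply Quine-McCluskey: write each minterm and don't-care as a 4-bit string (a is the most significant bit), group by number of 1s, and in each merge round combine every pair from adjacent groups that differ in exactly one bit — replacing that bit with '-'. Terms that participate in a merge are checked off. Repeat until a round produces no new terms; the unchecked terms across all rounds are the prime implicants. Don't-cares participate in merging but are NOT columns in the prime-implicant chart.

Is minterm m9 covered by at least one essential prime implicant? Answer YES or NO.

YES

Round 0: 0000✓ 0001✓ 0010✓ 0100✓ 0101✓ 0110✓ 0111✓ 1001✓ 1010✓ 1100✓ 1101✓ 1110✓
Round 1: -001✓ -010✓ -100✓ -101✓ -110✓ 0-00✓ 0-01✓ 0-10✓ 00-0✓ 000-✓ 01-0✓ 01-1✓ 010-✓ 011-✓ 1-01✓ 1-10✓ 11-0✓ 110-✓
Round 2: --01 --10 -1-0 -10- 0--0 0-0- 01--
PIs = {--01, --10, -1-0, -10-, 0--0, 0-0-, 01--}
Coverage chart:
  m0: 0--0,0-0-
  m1: --01,0-0-
  m4: -1-0,-10-,0--0,0-0-,01--
  m5: --01,-10-,0-0-,01--
  m6: --10,-1-0,0--0,01--
  m7: 01-- ←essential
  m9: --01 ←essential
  m10: --10 ←essential
  m12: -1-0,-10-
  m13: --01,-10-
Essential: --01, --10, 01--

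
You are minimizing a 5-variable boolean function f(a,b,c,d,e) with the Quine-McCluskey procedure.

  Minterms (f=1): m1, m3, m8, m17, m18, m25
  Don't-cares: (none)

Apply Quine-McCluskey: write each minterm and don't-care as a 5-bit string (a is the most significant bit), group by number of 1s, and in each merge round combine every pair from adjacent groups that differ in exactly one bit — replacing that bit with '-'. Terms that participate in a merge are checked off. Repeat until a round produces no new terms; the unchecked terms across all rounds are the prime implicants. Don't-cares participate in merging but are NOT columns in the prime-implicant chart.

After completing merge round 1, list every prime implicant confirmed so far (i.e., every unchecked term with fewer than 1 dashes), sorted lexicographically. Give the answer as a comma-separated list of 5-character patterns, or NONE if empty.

01000, 10010

Round 0: 00001✓ 00011✓ 01000 10001✓ 10010 11001✓
Round 1: -0001 000-1 1-001
PIs = {-0001, 000-1, 01000, 1-001, 10010}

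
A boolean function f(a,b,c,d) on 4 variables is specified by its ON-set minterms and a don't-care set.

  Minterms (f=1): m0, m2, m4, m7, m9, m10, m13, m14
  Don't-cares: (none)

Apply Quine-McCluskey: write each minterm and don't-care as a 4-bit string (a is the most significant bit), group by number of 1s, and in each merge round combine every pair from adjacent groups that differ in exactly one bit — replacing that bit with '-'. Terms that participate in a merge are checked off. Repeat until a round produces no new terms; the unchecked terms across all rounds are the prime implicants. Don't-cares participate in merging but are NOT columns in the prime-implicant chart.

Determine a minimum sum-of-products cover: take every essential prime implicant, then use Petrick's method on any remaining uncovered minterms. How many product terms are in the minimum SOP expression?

5

size-2^0 implicants → 0000(✓)  0010(✓)  0100(✓)  0111  1001(✓)  1010(✓)  1101(✓)  1110(✓)
size-2^1 implicants → -010  0-00  00-0  1-01  1-10
Unchecked terms (primes): -010, 0-00, 00-0, 0111, 1-01, 1-10
Minterm coverage:
  m0 ⊆ 0-00,00-0
  m2 ⊆ -010,00-0
  m4 ⊆ 0-00 [E]
  m7 ⊆ 0111 [E]
  m9 ⊆ 1-01 [E]
  m10 ⊆ -010,1-10
  m13 ⊆ 1-01 [E]
  m14 ⊆ 1-10 [E]
E = {0-00, 0111, 1-01, 1-10}
Petrick residual → -010
Cover = b'cd' + a'c'd' + a'bcd + ac'd + acd'  |cover|=5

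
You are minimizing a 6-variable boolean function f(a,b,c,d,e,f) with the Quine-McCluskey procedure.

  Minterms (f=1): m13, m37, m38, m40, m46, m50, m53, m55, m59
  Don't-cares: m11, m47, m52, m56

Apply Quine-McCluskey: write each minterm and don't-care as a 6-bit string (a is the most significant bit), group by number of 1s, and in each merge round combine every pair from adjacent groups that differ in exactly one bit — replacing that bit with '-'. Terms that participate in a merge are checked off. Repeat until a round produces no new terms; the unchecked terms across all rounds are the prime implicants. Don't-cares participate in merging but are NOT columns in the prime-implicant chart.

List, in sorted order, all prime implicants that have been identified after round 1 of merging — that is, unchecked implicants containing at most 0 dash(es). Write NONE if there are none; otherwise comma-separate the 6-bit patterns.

Round 0: 001011 001101 100101✓ 100110✓ 101000✓ 101110✓ 101111✓ 110010 110100✓ 110101✓ 110111✓ 111000✓ 111011
Round 1: 1-0101 1-1000 10-110 10111- 1101-1 11010-
PIs = {001011, 001101, 1-0101, 1-1000, 10-110, 10111-, 110010, 1101-1, 11010-, 111011}

001011, 001101, 110010, 111011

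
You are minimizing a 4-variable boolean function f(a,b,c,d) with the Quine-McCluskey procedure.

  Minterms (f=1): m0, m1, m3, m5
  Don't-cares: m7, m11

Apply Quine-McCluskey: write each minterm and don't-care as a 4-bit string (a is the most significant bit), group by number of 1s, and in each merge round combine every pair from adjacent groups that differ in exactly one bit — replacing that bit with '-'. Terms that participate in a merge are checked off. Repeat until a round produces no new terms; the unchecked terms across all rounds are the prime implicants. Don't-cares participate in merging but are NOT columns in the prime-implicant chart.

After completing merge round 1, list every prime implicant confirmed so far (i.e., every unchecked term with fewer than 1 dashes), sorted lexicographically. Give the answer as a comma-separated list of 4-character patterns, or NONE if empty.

NONE

[col 0] 0000*, 0001*, 0011*, 0101*, 0111*, 1011*
[col 1] -011, 0-01*, 0-11*, 00-1*, 000-, 01-1*
[col 2] 0--1
Prime implicants: -011, 0--1, 000-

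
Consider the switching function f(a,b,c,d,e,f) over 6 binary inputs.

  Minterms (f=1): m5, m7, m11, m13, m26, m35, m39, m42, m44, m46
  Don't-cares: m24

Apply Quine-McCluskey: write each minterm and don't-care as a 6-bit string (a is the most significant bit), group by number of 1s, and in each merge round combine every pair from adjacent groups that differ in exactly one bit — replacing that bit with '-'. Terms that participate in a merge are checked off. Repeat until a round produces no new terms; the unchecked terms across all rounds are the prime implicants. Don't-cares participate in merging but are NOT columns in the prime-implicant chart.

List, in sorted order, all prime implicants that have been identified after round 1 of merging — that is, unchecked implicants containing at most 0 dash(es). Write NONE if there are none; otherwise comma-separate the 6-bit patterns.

001011

size-2^0 implicants → 000101(✓)  000111(✓)  001011  001101(✓)  011000(✓)  011010(✓)  100011(✓)  100111(✓)  101010(✓)  101100(✓)  101110(✓)
size-2^1 implicants → -00111  00-101  0001-1  0110-0  100-11  101-10  1011-0
Unchecked terms (primes): -00111, 00-101, 0001-1, 001011, 0110-0, 100-11, 101-10, 1011-0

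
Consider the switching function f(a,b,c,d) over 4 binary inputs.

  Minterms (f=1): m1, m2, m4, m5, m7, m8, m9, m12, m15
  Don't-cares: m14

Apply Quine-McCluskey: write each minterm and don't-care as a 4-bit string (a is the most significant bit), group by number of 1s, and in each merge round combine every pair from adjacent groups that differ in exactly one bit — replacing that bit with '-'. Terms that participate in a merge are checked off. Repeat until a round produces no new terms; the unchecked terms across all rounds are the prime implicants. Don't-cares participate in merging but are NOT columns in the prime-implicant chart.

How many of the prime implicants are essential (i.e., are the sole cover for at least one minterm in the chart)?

size-2^0 implicants → 0001(✓)  0010  0100(✓)  0101(✓)  0111(✓)  1000(✓)  1001(✓)  1100(✓)  1110(✓)  1111(✓)
size-2^1 implicants → -001  -100  -111  0-01  01-1  010-  1-00  100-  11-0  111-
Unchecked terms (primes): -001, -100, -111, 0-01, 0010, 01-1, 010-, 1-00, 100-, 11-0, 111-
Minterm coverage:
  m1 ⊆ -001,0-01
  m2 ⊆ 0010 [E]
  m4 ⊆ -100,010-
  m5 ⊆ 0-01,01-1,010-
  m7 ⊆ -111,01-1
  m8 ⊆ 1-00,100-
  m9 ⊆ -001,100-
  m12 ⊆ -100,1-00,11-0
  m15 ⊆ -111,111-
E = {0010}

1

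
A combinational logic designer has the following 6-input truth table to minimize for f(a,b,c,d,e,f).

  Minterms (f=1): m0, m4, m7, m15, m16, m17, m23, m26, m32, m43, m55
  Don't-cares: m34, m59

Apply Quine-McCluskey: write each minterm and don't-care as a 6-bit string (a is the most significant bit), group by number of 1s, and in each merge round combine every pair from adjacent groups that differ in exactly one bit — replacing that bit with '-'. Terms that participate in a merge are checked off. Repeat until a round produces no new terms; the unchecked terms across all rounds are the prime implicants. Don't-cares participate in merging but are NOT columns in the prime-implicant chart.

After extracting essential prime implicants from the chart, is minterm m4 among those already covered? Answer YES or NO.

YES

size-2^0 implicants → 000000(✓)  000100(✓)  000111(✓)  001111(✓)  010000(✓)  010001(✓)  010111(✓)  011010  100000(✓)  100010(✓)  101011(✓)  110111(✓)  111011(✓)
size-2^1 implicants → -00000  -10111  0-0000  0-0111  00-111  000-00  01000-  1-1011  1000-0
Unchecked terms (primes): -00000, -10111, 0-0000, 0-0111, 00-111, 000-00, 01000-, 011010, 1-1011, 1000-0
Minterm coverage:
  m0 ⊆ -00000,0-0000,000-00
  m4 ⊆ 000-00 [E]
  m7 ⊆ 0-0111,00-111
  m15 ⊆ 00-111 [E]
  m16 ⊆ 0-0000,01000-
  m17 ⊆ 01000- [E]
  m23 ⊆ -10111,0-0111
  m26 ⊆ 011010 [E]
  m32 ⊆ -00000,1000-0
  m43 ⊆ 1-1011 [E]
  m55 ⊆ -10111 [E]
E = {-10111, 00-111, 000-00, 01000-, 011010, 1-1011}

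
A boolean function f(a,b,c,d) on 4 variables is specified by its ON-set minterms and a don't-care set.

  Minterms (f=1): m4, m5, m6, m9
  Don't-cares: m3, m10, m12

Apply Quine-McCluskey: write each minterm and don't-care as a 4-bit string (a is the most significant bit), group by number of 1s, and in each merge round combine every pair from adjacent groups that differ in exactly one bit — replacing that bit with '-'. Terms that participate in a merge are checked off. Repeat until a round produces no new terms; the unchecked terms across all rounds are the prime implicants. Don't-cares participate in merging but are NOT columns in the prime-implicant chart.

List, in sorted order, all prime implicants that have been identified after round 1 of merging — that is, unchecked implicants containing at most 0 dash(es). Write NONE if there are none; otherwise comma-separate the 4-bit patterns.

Round 0: 0011 0100✓ 0101✓ 0110✓ 1001 1010 1100✓
Round 1: -100 01-0 010-
PIs = {-100, 0011, 01-0, 010-, 1001, 1010}

0011, 1001, 1010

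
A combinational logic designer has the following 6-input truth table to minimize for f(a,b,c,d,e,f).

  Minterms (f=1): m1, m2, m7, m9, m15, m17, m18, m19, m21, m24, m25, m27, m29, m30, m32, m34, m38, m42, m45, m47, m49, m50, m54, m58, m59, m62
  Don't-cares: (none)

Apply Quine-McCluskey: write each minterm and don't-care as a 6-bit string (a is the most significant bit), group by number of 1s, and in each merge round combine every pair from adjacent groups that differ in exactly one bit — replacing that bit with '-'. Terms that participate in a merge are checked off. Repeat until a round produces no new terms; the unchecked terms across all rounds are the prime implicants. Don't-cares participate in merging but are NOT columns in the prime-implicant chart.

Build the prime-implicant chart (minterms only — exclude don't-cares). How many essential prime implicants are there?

11

[col 0] 000001*, 000010*, 000111*, 001001*, 001111*, 010001*, 010010*, 010011*, 010101*, 011000*, 011001*, 011011*, 011101*, 011110*, 100000*, 100010*, 100110*, 101010*, 101101*, 101111*, 110001*, 110010*, 110110*, 111010*, 111011*, 111110*
[col 1] -00010*, -01111, -10001, -10010*, -11011, -11110, 0-0001*, 0-0010*, 0-1001*, 00-001*, 00-111, 01-001*, 01-011*, 01-101*, 010-01*, 0100-1*, 01001-, 011-01*, 0110-1*, 01100-, 1-0010*, 1-0110*, 1-1010*, 10-010*, 100-10*, 1000-0, 1011-1, 11-010*, 11-110*, 110-10*, 111-10*, 11101-
[col 2] --0010, 0--001, 01--01, 01-0-1, 1--010, 1-0-10, 11--10
Prime implicants: --0010, -01111, -10001, -11011, -11110, 0--001, 00-111, 01--01, 01-0-1, 01001-, 01100-, 1--010, 1-0-10, 1000-0, 1011-1, 11--10, 11101-
PI chart (minterm → PIs covering it):
  1 | 0--001  (sole → essential)
  2 | --0010  (sole → essential)
  7 | 00-111  (sole → essential)
  9 | 0--001  (sole → essential)
  15 | -01111,00-111
  17 | -10001,0--001,01--01,01-0-1
  18 | --0010,01001-
  19 | 01-0-1,01001-
  21 | 01--01  (sole → essential)
  24 | 01100-  (sole → essential)
  25 | 0--001,01--01,01-0-1,01100-
  27 | -11011,01-0-1
  29 | 01--01  (sole → essential)
  30 | -11110  (sole → essential)
  32 | 1000-0  (sole → essential)
  34 | --0010,1--010,1-0-10,1000-0
  38 | 1-0-10  (sole → essential)
  42 | 1--010  (sole → essential)
  45 | 1011-1  (sole → essential)
  47 | -01111,1011-1
  49 | -10001  (sole → essential)
  50 | --0010,1--010,1-0-10,11--10
  54 | 1-0-10,11--10
  58 | 1--010,11--10,11101-
  59 | -11011,11101-
  62 | -11110,11--10
Essential prime implicants: --0010, -10001, -11110, 0--001, 00-111, 01--01, 01100-, 1--010, 1-0-10, 1000-0, 1011-1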